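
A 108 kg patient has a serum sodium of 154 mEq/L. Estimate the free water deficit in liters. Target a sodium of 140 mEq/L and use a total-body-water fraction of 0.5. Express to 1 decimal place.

5.4 L

TBW = 0.5 · 108 = 54 L
Free water deficit = TBW · (Na/140 − 1)
= 54 · (154/140 − 1)
= 54 · 0.1
= 5.4 L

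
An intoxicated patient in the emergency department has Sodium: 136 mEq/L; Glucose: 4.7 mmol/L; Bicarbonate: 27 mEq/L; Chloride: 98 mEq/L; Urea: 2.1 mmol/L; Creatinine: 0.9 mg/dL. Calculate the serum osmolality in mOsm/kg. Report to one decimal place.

278.8 mOsm/kg

Calculated osmolality = 2·Na + glucose + urea
= 2·136 + 4.7 + 2.1
= 272 + 4.70 + 2.10
= 278.8 mOsm/kg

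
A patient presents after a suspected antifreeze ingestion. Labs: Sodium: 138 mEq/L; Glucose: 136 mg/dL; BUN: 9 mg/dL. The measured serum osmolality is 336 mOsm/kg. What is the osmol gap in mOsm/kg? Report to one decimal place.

49.2 mOsm/kg

Calculated osmolality = 2·Na + glucose/18 + BUN/2.8
= 2·138 + 136/18 + 9/2.8
= 276 + 7.56 + 3.21
= 286.77 mOsm/kg ≈ 286.8 mOsm/kg
Osmolar gap = measured − calculated = 336 − 286.8 = 49.2 mOsm/kg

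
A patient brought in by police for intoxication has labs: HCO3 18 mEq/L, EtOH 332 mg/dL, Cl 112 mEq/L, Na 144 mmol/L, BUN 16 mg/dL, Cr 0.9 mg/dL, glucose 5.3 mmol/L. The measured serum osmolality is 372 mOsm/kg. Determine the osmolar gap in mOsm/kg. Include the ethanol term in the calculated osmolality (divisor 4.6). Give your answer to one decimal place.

Calculated osmolality = 2·Na + glucose + BUN/2.8 + ethanol/4.6
= 2·144 + 5.3 + 16/2.8 + 332/4.6
= 288 + 5.30 + 5.71 + 72.17
= 371.18 mOsm/kg ≈ 371.2 mOsm/kg
Osmolar gap = measured − calculated = 372 − 371.2 = 0.8 mOsm/kg

0.8 mOsm/kg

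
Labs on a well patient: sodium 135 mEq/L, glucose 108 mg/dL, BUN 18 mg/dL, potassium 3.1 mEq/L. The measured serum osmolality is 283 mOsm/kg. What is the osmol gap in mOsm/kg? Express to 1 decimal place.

0.6 mOsm/kg

Calculated osmolality = 2·Na + glucose/18 + BUN/2.8
= 2·135 + 108/18 + 18/2.8
= 270 + 6 + 6.43
= 282.43 mOsm/kg ≈ 282.4 mOsm/kg
Osmolar gap = measured − calculated = 283 − 282.4 = 0.6 mOsm/kg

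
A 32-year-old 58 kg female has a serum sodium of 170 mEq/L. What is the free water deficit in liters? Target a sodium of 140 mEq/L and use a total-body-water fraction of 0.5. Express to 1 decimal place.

6.2 L

TBW = 0.5 · 58 = 29 L
Free water deficit = TBW · (Na/140 − 1)
= 29 · (170/140 − 1)
= 29 · 0.2143
= 6.21 L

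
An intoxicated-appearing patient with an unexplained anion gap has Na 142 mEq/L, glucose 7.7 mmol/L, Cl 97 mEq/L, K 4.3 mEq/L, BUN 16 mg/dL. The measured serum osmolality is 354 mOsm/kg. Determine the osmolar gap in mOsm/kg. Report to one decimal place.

56.6 mOsm/kg

Calculated osmolality = 2·Na + glucose + BUN/2.8
= 2·142 + 7.7 + 16/2.8
= 284 + 7.70 + 5.71
= 297.41 mOsm/kg ≈ 297.4 mOsm/kg
Osmolar gap = measured − calculated = 354 − 297.4 = 56.6 mOsm/kg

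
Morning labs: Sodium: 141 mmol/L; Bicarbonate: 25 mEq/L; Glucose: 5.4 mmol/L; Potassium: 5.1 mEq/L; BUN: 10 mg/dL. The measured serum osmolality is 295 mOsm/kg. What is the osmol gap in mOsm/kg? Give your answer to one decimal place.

4.0 mOsm/kg

Calculated osmolality = 2·Na + glucose + BUN/2.8
= 2·141 + 5.4 + 10/2.8
= 282 + 5.40 + 3.57
= 290.97 mOsm/kg ≈ 291.0 mOsm/kg
Osmolar gap = measured − calculated = 295 − 291.0 = 4.0 mOsm/kg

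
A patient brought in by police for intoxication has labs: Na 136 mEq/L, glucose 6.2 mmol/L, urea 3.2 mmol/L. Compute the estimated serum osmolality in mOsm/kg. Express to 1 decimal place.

Calculated osmolality = 2·Na + glucose + urea
= 2·136 + 6.2 + 3.2
= 272 + 6.20 + 3.20
= 281.4 mOsm/kg

281.4 mOsm/kg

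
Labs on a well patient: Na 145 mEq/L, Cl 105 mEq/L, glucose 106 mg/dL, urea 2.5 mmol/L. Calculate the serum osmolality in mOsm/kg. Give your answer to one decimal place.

298.4 mOsm/kg

Calculated osmolality = 2·Na + glucose/18 + urea
= 2·145 + 106/18 + 2.5
= 290 + 5.89 + 2.50
= 298.39 mOsm/kg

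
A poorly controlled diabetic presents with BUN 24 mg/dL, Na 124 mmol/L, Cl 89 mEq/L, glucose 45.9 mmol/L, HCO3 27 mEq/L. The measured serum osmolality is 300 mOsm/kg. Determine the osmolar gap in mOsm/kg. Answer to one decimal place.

-2.5 mOsm/kg

Calculated osmolality = 2·Na + glucose + BUN/2.8
= 2·124 + 45.9 + 24/2.8
= 248 + 45.90 + 8.57
= 302.47 mOsm/kg ≈ 302.5 mOsm/kg
Osmolar gap = measured − calculated = 300 − 302.5 = -2.5 mOsm/kg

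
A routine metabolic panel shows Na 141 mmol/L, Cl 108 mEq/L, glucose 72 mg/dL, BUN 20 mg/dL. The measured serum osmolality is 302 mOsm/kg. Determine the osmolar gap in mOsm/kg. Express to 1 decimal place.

8.9 mOsm/kg

Calculated osmolality = 2·Na + glucose/18 + BUN/2.8
= 2·141 + 72/18 + 20/2.8
= 282 + 4 + 7.14
= 293.14 mOsm/kg ≈ 293.1 mOsm/kg
Osmolar gap = measured − calculated = 302 − 293.1 = 8.9 mOsm/kg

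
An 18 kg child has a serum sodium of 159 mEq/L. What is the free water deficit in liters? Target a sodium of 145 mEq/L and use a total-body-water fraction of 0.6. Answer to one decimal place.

1.0 L

TBW = 0.6 · 18 = 10.8 L
Free water deficit = TBW · (Na/145 − 1)
= 10.8 · (159/145 − 1)
= 10.8 · 0.0966
= 1.04 L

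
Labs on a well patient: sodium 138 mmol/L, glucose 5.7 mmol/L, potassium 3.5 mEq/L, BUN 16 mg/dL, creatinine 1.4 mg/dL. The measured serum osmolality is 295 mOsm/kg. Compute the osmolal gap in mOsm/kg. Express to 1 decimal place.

Calculated osmolality = 2·Na + glucose + BUN/2.8
= 2·138 + 5.7 + 16/2.8
= 276 + 5.70 + 5.71
= 287.41 mOsm/kg ≈ 287.4 mOsm/kg
Osmolar gap = measured − calculated = 295 − 287.4 = 7.6 mOsm/kg

7.6 mOsm/kg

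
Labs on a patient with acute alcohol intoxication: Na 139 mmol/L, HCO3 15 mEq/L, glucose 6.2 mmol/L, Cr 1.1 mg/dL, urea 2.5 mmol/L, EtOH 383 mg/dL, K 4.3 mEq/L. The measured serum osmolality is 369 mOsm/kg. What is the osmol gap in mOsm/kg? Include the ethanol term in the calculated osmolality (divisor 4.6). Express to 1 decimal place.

-1.0 mOsm/kg

Calculated osmolality = 2·Na + glucose + urea + ethanol/4.6
= 2·139 + 6.2 + 2.5 + 383/4.6
= 278 + 6.20 + 2.50 + 83.26
= 369.96 mOsm/kg ≈ 370.0 mOsm/kg
Osmolar gap = measured − calculated = 369 − 370.0 = -1.0 mOsm/kg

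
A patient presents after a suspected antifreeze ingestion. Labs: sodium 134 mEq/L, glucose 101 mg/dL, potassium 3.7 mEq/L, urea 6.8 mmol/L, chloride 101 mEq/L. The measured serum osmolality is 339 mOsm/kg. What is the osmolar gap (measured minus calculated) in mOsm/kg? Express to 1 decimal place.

Calculated osmolality = 2·Na + glucose/18 + urea
= 2·134 + 101/18 + 6.8
= 268 + 5.61 + 6.80
= 280.41 mOsm/kg ≈ 280.4 mOsm/kg
Osmolar gap = measured − calculated = 339 − 280.4 = 58.6 mOsm/kg

58.6 mOsm/kg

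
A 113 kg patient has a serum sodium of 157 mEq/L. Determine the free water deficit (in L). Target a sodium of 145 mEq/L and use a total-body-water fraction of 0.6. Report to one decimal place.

TBW = 0.6 · 113 = 67.8 L
Free water deficit = TBW · (Na/145 − 1)
= 67.8 · (157/145 − 1)
= 67.8 · 0.0828
= 5.61 L

5.6 L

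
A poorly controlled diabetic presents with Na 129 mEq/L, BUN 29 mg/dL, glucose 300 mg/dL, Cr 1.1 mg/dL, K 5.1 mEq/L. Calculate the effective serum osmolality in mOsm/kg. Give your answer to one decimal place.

Effective osmolality excludes urea (freely permeant across cell membranes):
2·Na + glucose/18
= 2·129 + 300/18
= 258 + 16.67
= 274.67 mOsm/kg

274.7 mOsm/kg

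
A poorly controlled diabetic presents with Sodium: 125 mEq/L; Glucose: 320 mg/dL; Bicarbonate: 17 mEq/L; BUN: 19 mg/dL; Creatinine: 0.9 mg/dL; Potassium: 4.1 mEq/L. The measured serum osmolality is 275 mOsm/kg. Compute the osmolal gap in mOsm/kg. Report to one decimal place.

Calculated osmolality = 2·Na + glucose/18 + BUN/2.8
= 2·125 + 320/18 + 19/2.8
= 250 + 17.78 + 6.79
= 274.57 mOsm/kg ≈ 274.6 mOsm/kg
Osmolar gap = measured − calculated = 275 − 274.6 = 0.4 mOsm/kg

0.4 mOsm/kg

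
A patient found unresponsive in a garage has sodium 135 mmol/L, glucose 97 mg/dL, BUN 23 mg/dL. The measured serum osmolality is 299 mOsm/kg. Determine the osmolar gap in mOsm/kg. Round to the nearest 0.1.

15.4 mOsm/kg

Calculated osmolality = 2·Na + glucose/18 + BUN/2.8
= 2·135 + 97/18 + 23/2.8
= 270 + 5.39 + 8.21
= 283.6 mOsm/kg ≈ 283.6 mOsm/kg
Osmolar gap = measured − calculated = 299 − 283.6 = 15.4 mOsm/kg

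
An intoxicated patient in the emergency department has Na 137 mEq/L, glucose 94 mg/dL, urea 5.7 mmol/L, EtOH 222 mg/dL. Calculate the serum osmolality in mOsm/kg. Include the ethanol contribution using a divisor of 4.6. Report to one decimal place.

Calculated osmolality = 2·Na + glucose/18 + urea + ethanol/4.6
= 2·137 + 94/18 + 5.7 + 222/4.6
= 274 + 5.22 + 5.70 + 48.26
= 333.18 mOsm/kg

333.2 mOsm/kg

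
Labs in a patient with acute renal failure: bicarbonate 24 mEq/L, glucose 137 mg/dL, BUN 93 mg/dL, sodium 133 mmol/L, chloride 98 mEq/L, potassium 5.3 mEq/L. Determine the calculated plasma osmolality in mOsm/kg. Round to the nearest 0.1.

Calculated osmolality = 2·Na + glucose/18 + BUN/2.8
= 2·133 + 137/18 + 93/2.8
= 266 + 7.61 + 33.21
= 306.82 mOsm/kg

306.8 mOsm/kg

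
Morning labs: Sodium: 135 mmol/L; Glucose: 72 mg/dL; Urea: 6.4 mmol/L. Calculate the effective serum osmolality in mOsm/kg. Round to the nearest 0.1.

Effective osmolality excludes urea (freely permeant across cell membranes):
2·Na + glucose/18
= 2·135 + 72/18
= 270 + 4
= 274 mOsm/kg

274.0 mOsm/kg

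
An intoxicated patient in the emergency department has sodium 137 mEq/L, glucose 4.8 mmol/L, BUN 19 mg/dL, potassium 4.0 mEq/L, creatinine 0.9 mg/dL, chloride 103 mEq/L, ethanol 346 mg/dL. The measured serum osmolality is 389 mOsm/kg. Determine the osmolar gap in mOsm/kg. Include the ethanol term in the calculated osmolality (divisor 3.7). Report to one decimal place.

Calculated osmolality = 2·Na + glucose + BUN/2.8 + ethanol/3.7
= 2·137 + 4.8 + 19/2.8 + 346/3.7
= 274 + 4.80 + 6.79 + 93.51
= 379.1 mOsm/kg ≈ 379.1 mOsm/kg
Osmolar gap = measured − calculated = 389 − 379.1 = 9.9 mOsm/kg

9.9 mOsm/kg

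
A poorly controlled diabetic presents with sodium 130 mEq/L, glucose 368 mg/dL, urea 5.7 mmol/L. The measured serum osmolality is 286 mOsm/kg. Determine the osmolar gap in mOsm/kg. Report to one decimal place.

Calculated osmolality = 2·Na + glucose/18 + urea
= 2·130 + 368/18 + 5.7
= 260 + 20.44 + 5.70
= 286.14 mOsm/kg ≈ 286.1 mOsm/kg
Osmolar gap = measured − calculated = 286 − 286.1 = -0.1 mOsm/kg

-0.1 mOsm/kg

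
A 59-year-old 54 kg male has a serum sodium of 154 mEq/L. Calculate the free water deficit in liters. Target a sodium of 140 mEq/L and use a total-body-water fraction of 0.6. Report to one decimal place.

TBW = 0.6 · 54 = 32.4 L
Free water deficit = TBW · (Na/140 − 1)
= 32.4 · (154/140 − 1)
= 32.4 · 0.1
= 3.24 L

3.2 L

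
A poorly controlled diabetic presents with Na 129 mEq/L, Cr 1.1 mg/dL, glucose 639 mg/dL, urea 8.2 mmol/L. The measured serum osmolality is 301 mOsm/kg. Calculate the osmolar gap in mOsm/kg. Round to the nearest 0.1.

Calculated osmolality = 2·Na + glucose/18 + urea
= 2·129 + 639/18 + 8.2
= 258 + 35.50 + 8.20
= 301.7 mOsm/kg ≈ 301.7 mOsm/kg
Osmolar gap = measured − calculated = 301 − 301.7 = -0.7 mOsm/kg

-0.7 mOsm/kg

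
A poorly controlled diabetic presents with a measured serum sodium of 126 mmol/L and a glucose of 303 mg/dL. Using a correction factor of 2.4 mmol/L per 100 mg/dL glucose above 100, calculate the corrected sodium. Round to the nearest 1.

131 mmol/L

Corrected Na = measured Na + 2.4 · (glucose − 100)/100
= 126 + 2.4 · (303 − 100)/100
= 126 + 4.9
= 130.9 mmol/L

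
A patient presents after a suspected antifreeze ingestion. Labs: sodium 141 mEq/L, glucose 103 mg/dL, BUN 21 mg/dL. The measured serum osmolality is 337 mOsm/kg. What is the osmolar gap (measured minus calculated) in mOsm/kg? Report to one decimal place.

Calculated osmolality = 2·Na + glucose/18 + BUN/2.8
= 2·141 + 103/18 + 21/2.8
= 282 + 5.72 + 7.50
= 295.22 mOsm/kg ≈ 295.2 mOsm/kg
Osmolar gap = measured − calculated = 337 − 295.2 = 41.8 mOsm/kg

41.8 mOsm/kg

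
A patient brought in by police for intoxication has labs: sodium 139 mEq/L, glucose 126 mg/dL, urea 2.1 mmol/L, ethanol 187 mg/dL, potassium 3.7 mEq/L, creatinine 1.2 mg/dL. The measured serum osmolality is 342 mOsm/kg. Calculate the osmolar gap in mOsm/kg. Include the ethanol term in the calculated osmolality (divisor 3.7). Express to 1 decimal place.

Calculated osmolality = 2·Na + glucose/18 + urea + ethanol/3.7
= 2·139 + 126/18 + 2.1 + 187/3.7
= 278 + 7 + 2.10 + 50.54
= 337.64 mOsm/kg ≈ 337.6 mOsm/kg
Osmolar gap = measured − calculated = 342 − 337.6 = 4.4 mOsm/kg

4.4 mOsm/kg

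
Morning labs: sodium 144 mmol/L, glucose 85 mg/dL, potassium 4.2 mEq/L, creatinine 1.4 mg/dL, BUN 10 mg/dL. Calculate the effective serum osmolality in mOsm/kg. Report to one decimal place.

292.7 mOsm/kg

Effective osmolality excludes urea (freely permeant across cell membranes):
2·Na + glucose/18
= 2·144 + 85/18
= 288 + 4.72
= 292.72 mOsm/kg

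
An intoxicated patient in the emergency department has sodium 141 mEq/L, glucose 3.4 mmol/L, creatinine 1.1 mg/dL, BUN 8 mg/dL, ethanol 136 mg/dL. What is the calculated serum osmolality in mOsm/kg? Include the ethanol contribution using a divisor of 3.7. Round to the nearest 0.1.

325.0 mOsm/kg

Calculated osmolality = 2·Na + glucose + BUN/2.8 + ethanol/3.7
= 2·141 + 3.4 + 8/2.8 + 136/3.7
= 282 + 3.40 + 2.86 + 36.76
= 325.02 mOsm/kg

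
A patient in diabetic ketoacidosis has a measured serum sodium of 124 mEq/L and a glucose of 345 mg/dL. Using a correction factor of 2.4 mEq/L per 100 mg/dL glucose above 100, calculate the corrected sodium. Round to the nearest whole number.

Corrected Na = measured Na + 2.4 · (glucose − 100)/100
= 124 + 2.4 · (345 − 100)/100
= 124 + 5.9
= 129.9 mEq/L

130 mEq/L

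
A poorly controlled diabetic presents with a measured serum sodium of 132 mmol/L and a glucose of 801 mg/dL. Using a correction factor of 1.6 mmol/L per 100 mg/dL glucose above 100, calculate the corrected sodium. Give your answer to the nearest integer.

143 mmol/L

Corrected Na = measured Na + 1.6 · (glucose − 100)/100
= 132 + 1.6 · (801 − 100)/100
= 132 + 11.2
= 143.2 mmol/L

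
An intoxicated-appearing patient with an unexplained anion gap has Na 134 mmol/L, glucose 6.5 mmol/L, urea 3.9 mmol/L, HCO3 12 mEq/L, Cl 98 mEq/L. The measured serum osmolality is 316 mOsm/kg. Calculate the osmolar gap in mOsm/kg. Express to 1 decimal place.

37.6 mOsm/kg

Calculated osmolality = 2·Na + glucose + urea
= 2·134 + 6.5 + 3.9
= 268 + 6.50 + 3.90
= 278.4 mOsm/kg ≈ 278.4 mOsm/kg
Osmolar gap = measured − calculated = 316 − 278.4 = 37.6 mOsm/kg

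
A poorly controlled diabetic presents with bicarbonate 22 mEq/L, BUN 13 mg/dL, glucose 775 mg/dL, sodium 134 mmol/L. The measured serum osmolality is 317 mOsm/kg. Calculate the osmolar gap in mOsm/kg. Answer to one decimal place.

Calculated osmolality = 2·Na + glucose/18 + BUN/2.8
= 2·134 + 775/18 + 13/2.8
= 268 + 43.06 + 4.64
= 315.7 mOsm/kg ≈ 315.7 mOsm/kg
Osmolar gap = measured − calculated = 317 − 315.7 = 1.3 mOsm/kg

1.3 mOsm/kg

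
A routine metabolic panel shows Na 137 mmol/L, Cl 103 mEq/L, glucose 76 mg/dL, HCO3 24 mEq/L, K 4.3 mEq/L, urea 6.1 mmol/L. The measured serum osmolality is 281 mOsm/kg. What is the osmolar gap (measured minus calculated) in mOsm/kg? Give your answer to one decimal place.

Calculated osmolality = 2·Na + glucose/18 + urea
= 2·137 + 76/18 + 6.1
= 274 + 4.22 + 6.10
= 284.32 mOsm/kg ≈ 284.3 mOsm/kg
Osmolar gap = measured − calculated = 281 − 284.3 = -3.3 mOsm/kg

-3.3 mOsm/kg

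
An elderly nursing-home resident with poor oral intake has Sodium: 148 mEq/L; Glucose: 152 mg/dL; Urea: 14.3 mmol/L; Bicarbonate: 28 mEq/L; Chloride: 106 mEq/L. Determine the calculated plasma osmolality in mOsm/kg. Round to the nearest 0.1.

318.7 mOsm/kg

Calculated osmolality = 2·Na + glucose/18 + urea
= 2·148 + 152/18 + 14.3
= 296 + 8.44 + 14.30
= 318.74 mOsm/kg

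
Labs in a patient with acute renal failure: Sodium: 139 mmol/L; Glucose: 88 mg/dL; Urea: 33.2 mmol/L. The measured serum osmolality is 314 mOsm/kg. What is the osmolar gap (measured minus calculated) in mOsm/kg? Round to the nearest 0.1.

-2.1 mOsm/kg

Calculated osmolality = 2·Na + glucose/18 + urea
= 2·139 + 88/18 + 33.2
= 278 + 4.89 + 33.20
= 316.09 mOsm/kg ≈ 316.1 mOsm/kg
Osmolar gap = measured − calculated = 314 − 316.1 = -2.1 mOsm/kg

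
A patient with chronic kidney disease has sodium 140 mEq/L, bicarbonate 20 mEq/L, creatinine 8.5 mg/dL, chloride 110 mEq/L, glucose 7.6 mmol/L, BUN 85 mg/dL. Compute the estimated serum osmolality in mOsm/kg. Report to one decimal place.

Calculated osmolality = 2·Na + glucose + BUN/2.8
= 2·140 + 7.6 + 85/2.8
= 280 + 7.60 + 30.36
= 317.96 mOsm/kg

318.0 mOsm/kg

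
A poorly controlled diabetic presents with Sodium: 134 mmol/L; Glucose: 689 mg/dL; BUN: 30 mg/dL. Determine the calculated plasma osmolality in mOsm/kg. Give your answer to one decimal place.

317.0 mOsm/kg

Calculated osmolality = 2·Na + glucose/18 + BUN/2.8
= 2·134 + 689/18 + 30/2.8
= 268 + 38.28 + 10.71
= 316.99 mOsm/kg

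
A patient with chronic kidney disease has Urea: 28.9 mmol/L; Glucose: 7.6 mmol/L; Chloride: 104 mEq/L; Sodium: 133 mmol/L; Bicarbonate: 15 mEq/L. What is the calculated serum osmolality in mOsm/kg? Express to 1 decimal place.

302.5 mOsm/kg

Calculated osmolality = 2·Na + glucose + urea
= 2·133 + 7.6 + 28.9
= 266 + 7.60 + 28.90
= 302.5 mOsm/kg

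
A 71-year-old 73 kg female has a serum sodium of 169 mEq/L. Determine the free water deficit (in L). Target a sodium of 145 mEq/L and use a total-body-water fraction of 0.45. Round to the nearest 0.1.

TBW = 0.45 · 73 = 32.85 L
Free water deficit = TBW · (Na/145 − 1)
= 32.85 · (169/145 − 1)
= 32.85 · 0.1655
= 5.44 L

5.4 L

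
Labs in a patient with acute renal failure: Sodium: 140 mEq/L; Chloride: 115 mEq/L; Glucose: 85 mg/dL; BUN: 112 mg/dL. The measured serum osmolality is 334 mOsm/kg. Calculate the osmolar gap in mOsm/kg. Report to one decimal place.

Calculated osmolality = 2·Na + glucose/18 + BUN/2.8
= 2·140 + 85/18 + 112/2.8
= 280 + 4.72 + 40
= 324.72 mOsm/kg ≈ 324.7 mOsm/kg
Osmolar gap = measured − calculated = 334 − 324.7 = 9.3 mOsm/kg

9.3 mOsm/kg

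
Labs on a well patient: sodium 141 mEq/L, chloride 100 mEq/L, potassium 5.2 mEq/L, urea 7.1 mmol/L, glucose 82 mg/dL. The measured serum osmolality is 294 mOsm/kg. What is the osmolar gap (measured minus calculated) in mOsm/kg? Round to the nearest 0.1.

0.3 mOsm/kg

Calculated osmolality = 2·Na + glucose/18 + urea
= 2·141 + 82/18 + 7.1
= 282 + 4.56 + 7.10
= 293.66 mOsm/kg ≈ 293.7 mOsm/kg
Osmolar gap = measured − calculated = 294 − 293.7 = 0.3 mOsm/kg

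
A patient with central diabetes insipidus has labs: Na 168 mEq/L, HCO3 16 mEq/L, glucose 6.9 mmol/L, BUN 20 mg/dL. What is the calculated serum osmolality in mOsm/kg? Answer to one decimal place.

Calculated osmolality = 2·Na + glucose + BUN/2.8
= 2·168 + 6.9 + 20/2.8
= 336 + 6.90 + 7.14
= 350.04 mOsm/kg

350.0 mOsm/kg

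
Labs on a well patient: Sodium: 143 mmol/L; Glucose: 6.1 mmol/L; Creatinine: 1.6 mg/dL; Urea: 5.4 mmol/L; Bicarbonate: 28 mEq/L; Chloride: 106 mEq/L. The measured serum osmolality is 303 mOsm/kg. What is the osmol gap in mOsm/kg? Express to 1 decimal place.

5.5 mOsm/kg

Calculated osmolality = 2·Na + glucose + urea
= 2·143 + 6.1 + 5.4
= 286 + 6.10 + 5.40
= 297.5 mOsm/kg ≈ 297.5 mOsm/kg
Osmolar gap = measured − calculated = 303 − 297.5 = 5.5 mOsm/kg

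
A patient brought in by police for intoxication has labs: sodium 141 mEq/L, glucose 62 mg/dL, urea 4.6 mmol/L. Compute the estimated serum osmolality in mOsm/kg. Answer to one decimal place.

290.0 mOsm/kg

Calculated osmolality = 2·Na + glucose/18 + urea
= 2·141 + 62/18 + 4.6
= 282 + 3.44 + 4.60
= 290.04 mOsm/kg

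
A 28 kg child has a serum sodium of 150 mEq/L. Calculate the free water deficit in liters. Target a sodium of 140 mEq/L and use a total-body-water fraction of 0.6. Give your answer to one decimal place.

TBW = 0.6 · 28 = 16.8 L
Free water deficit = TBW · (Na/140 − 1)
= 16.8 · (150/140 − 1)
= 16.8 · 0.0714
= 1.2 L

1.2 L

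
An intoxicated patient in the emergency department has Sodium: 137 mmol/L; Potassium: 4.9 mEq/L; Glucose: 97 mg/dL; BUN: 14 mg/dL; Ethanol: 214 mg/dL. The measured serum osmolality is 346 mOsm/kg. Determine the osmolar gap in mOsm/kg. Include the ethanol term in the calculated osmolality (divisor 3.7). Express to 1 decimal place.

3.8 mOsm/kg

Calculated osmolality = 2·Na + glucose/18 + BUN/2.8 + ethanol/3.7
= 2·137 + 97/18 + 14/2.8 + 214/3.7
= 274 + 5.39 + 5 + 57.84
= 342.23 mOsm/kg ≈ 342.2 mOsm/kg
Osmolar gap = measured − calculated = 346 − 342.2 = 3.8 mOsm/kg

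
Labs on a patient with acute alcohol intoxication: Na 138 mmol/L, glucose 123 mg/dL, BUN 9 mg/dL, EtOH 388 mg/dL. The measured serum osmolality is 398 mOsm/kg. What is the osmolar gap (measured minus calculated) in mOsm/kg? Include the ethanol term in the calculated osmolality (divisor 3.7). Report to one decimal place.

7.1 mOsm/kg

Calculated osmolality = 2·Na + glucose/18 + BUN/2.8 + ethanol/3.7
= 2·138 + 123/18 + 9/2.8 + 388/3.7
= 276 + 6.83 + 3.21 + 104.86
= 390.9 mOsm/kg ≈ 390.9 mOsm/kg
Osmolar gap = measured − calculated = 398 − 390.9 = 7.1 mOsm/kg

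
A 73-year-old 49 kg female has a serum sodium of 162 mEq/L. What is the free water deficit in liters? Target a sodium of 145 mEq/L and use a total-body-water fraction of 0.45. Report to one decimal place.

2.6 L

TBW = 0.45 · 49 = 22.05 L
Free water deficit = TBW · (Na/145 − 1)
= 22.05 · (162/145 − 1)
= 22.05 · 0.1172
= 2.58 L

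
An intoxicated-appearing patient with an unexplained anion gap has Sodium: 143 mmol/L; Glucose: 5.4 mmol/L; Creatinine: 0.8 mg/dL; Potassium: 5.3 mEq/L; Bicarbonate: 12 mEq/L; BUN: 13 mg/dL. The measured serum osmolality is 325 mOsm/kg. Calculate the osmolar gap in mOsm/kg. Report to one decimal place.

Calculated osmolality = 2·Na + glucose + BUN/2.8
= 2·143 + 5.4 + 13/2.8
= 286 + 5.40 + 4.64
= 296.04 mOsm/kg ≈ 296.0 mOsm/kg
Osmolar gap = measured − calculated = 325 − 296.0 = 29.0 mOsm/kg

29.0 mOsm/kg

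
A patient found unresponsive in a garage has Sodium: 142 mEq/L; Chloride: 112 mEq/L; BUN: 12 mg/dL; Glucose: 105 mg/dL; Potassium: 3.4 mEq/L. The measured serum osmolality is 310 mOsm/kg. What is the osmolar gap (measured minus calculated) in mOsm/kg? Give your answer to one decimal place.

Calculated osmolality = 2·Na + glucose/18 + BUN/2.8
= 2·142 + 105/18 + 12/2.8
= 284 + 5.83 + 4.29
= 294.12 mOsm/kg ≈ 294.1 mOsm/kg
Osmolar gap = measured − calculated = 310 − 294.1 = 15.9 mOsm/kg

15.9 mOsm/kg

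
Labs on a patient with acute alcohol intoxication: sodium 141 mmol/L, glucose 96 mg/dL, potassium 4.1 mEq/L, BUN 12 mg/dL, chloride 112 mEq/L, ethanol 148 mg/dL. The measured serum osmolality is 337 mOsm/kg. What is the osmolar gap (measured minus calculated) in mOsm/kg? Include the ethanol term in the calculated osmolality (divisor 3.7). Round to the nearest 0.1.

5.4 mOsm/kg

Calculated osmolality = 2·Na + glucose/18 + BUN/2.8 + ethanol/3.7
= 2·141 + 96/18 + 12/2.8 + 148/3.7
= 282 + 5.33 + 4.29 + 40
= 331.62 mOsm/kg ≈ 331.6 mOsm/kg
Osmolar gap = measured − calculated = 337 − 331.6 = 5.4 mOsm/kg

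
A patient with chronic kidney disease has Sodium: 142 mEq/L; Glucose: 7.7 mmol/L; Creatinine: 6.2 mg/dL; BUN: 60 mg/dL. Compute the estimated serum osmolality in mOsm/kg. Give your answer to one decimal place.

Calculated osmolality = 2·Na + glucose + BUN/2.8
= 2·142 + 7.7 + 60/2.8
= 284 + 7.70 + 21.43
= 313.13 mOsm/kg

313.1 mOsm/kg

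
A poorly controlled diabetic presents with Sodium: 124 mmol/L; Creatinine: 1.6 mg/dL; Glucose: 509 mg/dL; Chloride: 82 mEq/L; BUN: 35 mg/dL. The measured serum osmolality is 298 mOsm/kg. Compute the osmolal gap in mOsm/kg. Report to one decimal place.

9.2 mOsm/kg

Calculated osmolality = 2·Na + glucose/18 + BUN/2.8
= 2·124 + 509/18 + 35/2.8
= 248 + 28.28 + 12.50
= 288.78 mOsm/kg ≈ 288.8 mOsm/kg
Osmolar gap = measured − calculated = 298 − 288.8 = 9.2 mOsm/kg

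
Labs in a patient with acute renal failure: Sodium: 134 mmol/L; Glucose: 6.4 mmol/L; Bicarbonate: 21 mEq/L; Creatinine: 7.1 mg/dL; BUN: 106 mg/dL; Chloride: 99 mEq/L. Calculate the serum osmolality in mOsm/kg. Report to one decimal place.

Calculated osmolality = 2·Na + glucose + BUN/2.8
= 2·134 + 6.4 + 106/2.8
= 268 + 6.40 + 37.86
= 312.26 mOsm/kg

312.3 mOsm/kg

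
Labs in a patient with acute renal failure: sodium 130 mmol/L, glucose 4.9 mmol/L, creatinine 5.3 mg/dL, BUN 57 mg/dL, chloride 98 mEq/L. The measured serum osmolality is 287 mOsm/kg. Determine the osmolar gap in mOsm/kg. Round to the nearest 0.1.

Calculated osmolality = 2·Na + glucose + BUN/2.8
= 2·130 + 4.9 + 57/2.8
= 260 + 4.90 + 20.36
= 285.26 mOsm/kg ≈ 285.3 mOsm/kg
Osmolar gap = measured − calculated = 287 − 285.3 = 1.7 mOsm/kg

1.7 mOsm/kg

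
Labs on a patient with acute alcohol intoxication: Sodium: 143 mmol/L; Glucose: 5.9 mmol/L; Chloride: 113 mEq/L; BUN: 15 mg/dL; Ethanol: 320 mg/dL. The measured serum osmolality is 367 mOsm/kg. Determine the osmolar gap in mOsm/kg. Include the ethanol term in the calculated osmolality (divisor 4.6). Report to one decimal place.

Calculated osmolality = 2·Na + glucose + BUN/2.8 + ethanol/4.6
= 2·143 + 5.9 + 15/2.8 + 320/4.6
= 286 + 5.90 + 5.36 + 69.57
= 366.83 mOsm/kg ≈ 366.8 mOsm/kg
Osmolar gap = measured − calculated = 367 − 366.8 = 0.2 mOsm/kg

0.2 mOsm/kg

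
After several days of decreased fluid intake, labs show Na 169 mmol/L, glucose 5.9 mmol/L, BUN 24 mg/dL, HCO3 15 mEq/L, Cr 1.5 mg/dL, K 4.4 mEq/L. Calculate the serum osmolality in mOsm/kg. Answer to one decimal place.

352.5 mOsm/kg

Calculated osmolality = 2·Na + glucose + BUN/2.8
= 2·169 + 5.9 + 24/2.8
= 338 + 5.90 + 8.57
= 352.47 mOsm/kg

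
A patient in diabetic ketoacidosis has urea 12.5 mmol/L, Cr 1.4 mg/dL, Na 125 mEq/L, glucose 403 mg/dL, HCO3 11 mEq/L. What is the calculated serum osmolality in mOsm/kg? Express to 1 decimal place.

284.9 mOsm/kg

Calculated osmolality = 2·Na + glucose/18 + urea
= 2·125 + 403/18 + 12.5
= 250 + 22.39 + 12.50
= 284.89 mOsm/kg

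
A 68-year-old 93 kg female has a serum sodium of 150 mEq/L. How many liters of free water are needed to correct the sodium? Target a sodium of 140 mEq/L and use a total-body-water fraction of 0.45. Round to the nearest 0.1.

TBW = 0.45 · 93 = 41.85 L
Free water deficit = TBW · (Na/140 − 1)
= 41.85 · (150/140 − 1)
= 41.85 · 0.0714
= 2.99 L

3.0 L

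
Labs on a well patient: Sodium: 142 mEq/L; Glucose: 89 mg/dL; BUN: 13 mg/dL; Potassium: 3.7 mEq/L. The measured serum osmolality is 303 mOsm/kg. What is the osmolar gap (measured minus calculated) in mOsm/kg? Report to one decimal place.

9.4 mOsm/kg

Calculated osmolality = 2·Na + glucose/18 + BUN/2.8
= 2·142 + 89/18 + 13/2.8
= 284 + 4.94 + 4.64
= 293.58 mOsm/kg ≈ 293.6 mOsm/kg
Osmolar gap = measured − calculated = 303 − 293.6 = 9.4 mOsm/kg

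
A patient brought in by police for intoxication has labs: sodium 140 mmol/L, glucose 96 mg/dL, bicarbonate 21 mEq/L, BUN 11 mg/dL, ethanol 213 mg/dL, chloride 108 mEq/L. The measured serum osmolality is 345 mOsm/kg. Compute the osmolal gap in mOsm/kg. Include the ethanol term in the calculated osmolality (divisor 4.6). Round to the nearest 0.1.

9.4 mOsm/kg

Calculated osmolality = 2·Na + glucose/18 + BUN/2.8 + ethanol/4.6
= 2·140 + 96/18 + 11/2.8 + 213/4.6
= 280 + 5.33 + 3.93 + 46.30
= 335.56 mOsm/kg ≈ 335.6 mOsm/kg
Osmolar gap = measured − calculated = 345 − 335.6 = 9.4 mOsm/kg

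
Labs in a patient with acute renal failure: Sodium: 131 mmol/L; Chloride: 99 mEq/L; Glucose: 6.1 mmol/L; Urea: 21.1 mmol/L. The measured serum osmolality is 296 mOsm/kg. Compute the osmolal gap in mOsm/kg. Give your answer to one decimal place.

6.8 mOsm/kg

Calculated osmolality = 2·Na + glucose + urea
= 2·131 + 6.1 + 21.1
= 262 + 6.10 + 21.10
= 289.2 mOsm/kg ≈ 289.2 mOsm/kg
Osmolar gap = measured − calculated = 296 − 289.2 = 6.8 mOsm/kg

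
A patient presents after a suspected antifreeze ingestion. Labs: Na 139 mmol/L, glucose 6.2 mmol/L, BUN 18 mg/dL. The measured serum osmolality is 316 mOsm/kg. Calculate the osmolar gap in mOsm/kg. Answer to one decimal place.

Calculated osmolality = 2·Na + glucose + BUN/2.8
= 2·139 + 6.2 + 18/2.8
= 278 + 6.20 + 6.43
= 290.63 mOsm/kg ≈ 290.6 mOsm/kg
Osmolar gap = measured − calculated = 316 − 290.6 = 25.4 mOsm/kg

25.4 mOsm/kg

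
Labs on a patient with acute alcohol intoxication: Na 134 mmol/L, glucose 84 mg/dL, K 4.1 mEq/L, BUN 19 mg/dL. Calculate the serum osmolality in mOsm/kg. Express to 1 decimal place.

279.5 mOsm/kg

Calculated osmolality = 2·Na + glucose/18 + BUN/2.8
= 2·134 + 84/18 + 19/2.8
= 268 + 4.67 + 6.79
= 279.46 mOsm/kg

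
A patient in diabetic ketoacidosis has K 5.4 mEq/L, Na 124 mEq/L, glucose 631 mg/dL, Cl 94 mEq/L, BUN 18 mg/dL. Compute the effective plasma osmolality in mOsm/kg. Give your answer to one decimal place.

283.1 mOsm/kg

Effective osmolality excludes urea (freely permeant across cell membranes):
2·Na + glucose/18
= 2·124 + 631/18
= 248 + 35.06
= 283.06 mOsm/kg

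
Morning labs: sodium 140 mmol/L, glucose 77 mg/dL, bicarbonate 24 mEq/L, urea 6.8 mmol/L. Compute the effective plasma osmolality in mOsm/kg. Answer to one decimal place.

Effective osmolality excludes urea (freely permeant across cell membranes):
2·Na + glucose/18
= 2·140 + 77/18
= 280 + 4.28
= 284.28 mOsm/kg

284.3 mOsm/kg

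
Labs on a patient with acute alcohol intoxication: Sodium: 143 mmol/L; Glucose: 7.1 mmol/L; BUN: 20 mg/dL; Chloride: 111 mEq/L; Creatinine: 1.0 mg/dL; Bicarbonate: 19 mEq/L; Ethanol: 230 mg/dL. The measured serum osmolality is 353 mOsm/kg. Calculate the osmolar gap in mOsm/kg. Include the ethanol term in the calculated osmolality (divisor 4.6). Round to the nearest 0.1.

Calculated osmolality = 2·Na + glucose + BUN/2.8 + ethanol/4.6
= 2·143 + 7.1 + 20/2.8 + 230/4.6
= 286 + 7.10 + 7.14 + 50
= 350.24 mOsm/kg ≈ 350.2 mOsm/kg
Osmolar gap = measured − calculated = 353 − 350.2 = 2.8 mOsm/kg

2.8 mOsm/kg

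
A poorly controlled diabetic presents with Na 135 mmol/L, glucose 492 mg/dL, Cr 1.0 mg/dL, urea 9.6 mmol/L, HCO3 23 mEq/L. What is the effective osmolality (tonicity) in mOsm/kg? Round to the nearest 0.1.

Effective osmolality excludes urea (freely permeant across cell membranes):
2·Na + glucose/18
= 2·135 + 492/18
= 270 + 27.33
= 297.33 mOsm/kg

297.3 mOsm/kg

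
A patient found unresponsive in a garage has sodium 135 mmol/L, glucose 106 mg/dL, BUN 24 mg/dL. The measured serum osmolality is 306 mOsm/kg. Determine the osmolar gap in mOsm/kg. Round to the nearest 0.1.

Calculated osmolality = 2·Na + glucose/18 + BUN/2.8
= 2·135 + 106/18 + 24/2.8
= 270 + 5.89 + 8.57
= 284.46 mOsm/kg ≈ 284.5 mOsm/kg
Osmolar gap = measured − calculated = 306 − 284.5 = 21.5 mOsm/kg

21.5 mOsm/kg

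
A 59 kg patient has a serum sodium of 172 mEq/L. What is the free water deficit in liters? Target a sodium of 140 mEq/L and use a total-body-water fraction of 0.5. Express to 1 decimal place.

6.7 L

TBW = 0.5 · 59 = 29.5 L
Free water deficit = TBW · (Na/140 − 1)
= 29.5 · (172/140 − 1)
= 29.5 · 0.2286
= 6.74 L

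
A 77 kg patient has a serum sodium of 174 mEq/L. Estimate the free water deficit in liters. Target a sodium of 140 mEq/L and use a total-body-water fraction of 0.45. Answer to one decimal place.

TBW = 0.45 · 77 = 34.65 L
Free water deficit = TBW · (Na/140 − 1)
= 34.65 · (174/140 − 1)
= 34.65 · 0.2429
= 8.42 L

8.4 L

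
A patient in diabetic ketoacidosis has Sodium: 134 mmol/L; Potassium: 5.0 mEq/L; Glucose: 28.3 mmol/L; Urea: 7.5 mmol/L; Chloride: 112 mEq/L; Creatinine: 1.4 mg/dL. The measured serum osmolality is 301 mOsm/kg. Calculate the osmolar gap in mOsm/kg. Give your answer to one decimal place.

-2.8 mOsm/kg

Calculated osmolality = 2·Na + glucose + urea
= 2·134 + 28.3 + 7.5
= 268 + 28.30 + 7.50
= 303.8 mOsm/kg ≈ 303.8 mOsm/kg
Osmolar gap = measured − calculated = 301 − 303.8 = -2.8 mOsm/kg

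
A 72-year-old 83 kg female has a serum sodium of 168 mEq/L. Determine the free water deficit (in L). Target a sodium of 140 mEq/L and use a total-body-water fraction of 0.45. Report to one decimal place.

7.5 L

TBW = 0.45 · 83 = 37.35 L
Free water deficit = TBW · (Na/140 − 1)
= 37.35 · (168/140 − 1)
= 37.35 · 0.2
= 7.47 L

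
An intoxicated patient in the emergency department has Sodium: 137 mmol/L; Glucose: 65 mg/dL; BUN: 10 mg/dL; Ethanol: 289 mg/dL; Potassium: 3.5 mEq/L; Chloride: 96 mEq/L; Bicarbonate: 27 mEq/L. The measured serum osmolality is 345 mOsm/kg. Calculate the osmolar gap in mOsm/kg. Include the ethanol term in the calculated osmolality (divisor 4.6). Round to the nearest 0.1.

1.0 mOsm/kg

Calculated osmolality = 2·Na + glucose/18 + BUN/2.8 + ethanol/4.6
= 2·137 + 65/18 + 10/2.8 + 289/4.6
= 274 + 3.61 + 3.57 + 62.83
= 344.01 mOsm/kg ≈ 344.0 mOsm/kg
Osmolar gap = measured − calculated = 345 − 344.0 = 1.0 mOsm/kg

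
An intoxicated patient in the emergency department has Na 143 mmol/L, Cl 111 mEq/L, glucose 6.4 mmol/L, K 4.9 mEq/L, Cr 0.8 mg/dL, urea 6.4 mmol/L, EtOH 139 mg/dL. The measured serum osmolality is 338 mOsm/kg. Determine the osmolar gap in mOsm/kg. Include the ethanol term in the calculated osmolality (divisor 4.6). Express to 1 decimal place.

Calculated osmolality = 2·Na + glucose + urea + ethanol/4.6
= 2·143 + 6.4 + 6.4 + 139/4.6
= 286 + 6.40 + 6.40 + 30.22
= 329.02 mOsm/kg ≈ 329.0 mOsm/kg
Osmolar gap = measured − calculated = 338 − 329.0 = 9.0 mOsm/kg

9.0 mOsm/kg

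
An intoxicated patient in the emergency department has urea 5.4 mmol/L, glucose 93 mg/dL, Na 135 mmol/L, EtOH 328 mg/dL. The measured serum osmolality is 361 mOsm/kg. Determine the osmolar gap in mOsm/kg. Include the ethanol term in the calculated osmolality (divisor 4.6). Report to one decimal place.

9.1 mOsm/kg

Calculated osmolality = 2·Na + glucose/18 + urea + ethanol/4.6
= 2·135 + 93/18 + 5.4 + 328/4.6
= 270 + 5.17 + 5.40 + 71.30
= 351.87 mOsm/kg ≈ 351.9 mOsm/kg
Osmolar gap = measured − calculated = 361 − 351.9 = 9.1 mOsm/kg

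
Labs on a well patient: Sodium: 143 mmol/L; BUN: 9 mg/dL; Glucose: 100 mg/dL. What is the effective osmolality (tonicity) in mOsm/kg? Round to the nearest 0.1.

Effective osmolality excludes urea (freely permeant across cell membranes):
2·Na + glucose/18
= 2·143 + 100/18
= 286 + 5.56
= 291.56 mOsm/kg

291.6 mOsm/kg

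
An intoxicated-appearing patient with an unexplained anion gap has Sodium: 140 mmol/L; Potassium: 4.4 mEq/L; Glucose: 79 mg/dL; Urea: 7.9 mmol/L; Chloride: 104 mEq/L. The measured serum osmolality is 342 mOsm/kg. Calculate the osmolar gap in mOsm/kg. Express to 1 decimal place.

49.7 mOsm/kg

Calculated osmolality = 2·Na + glucose/18 + urea
= 2·140 + 79/18 + 7.9
= 280 + 4.39 + 7.90
= 292.29 mOsm/kg ≈ 292.3 mOsm/kg
Osmolar gap = measured − calculated = 342 − 292.3 = 49.7 mOsm/kg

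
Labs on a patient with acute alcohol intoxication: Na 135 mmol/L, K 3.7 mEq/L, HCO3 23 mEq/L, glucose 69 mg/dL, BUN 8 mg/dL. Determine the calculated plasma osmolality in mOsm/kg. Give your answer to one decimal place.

276.7 mOsm/kg

Calculated osmolality = 2·Na + glucose/18 + BUN/2.8
= 2·135 + 69/18 + 8/2.8
= 270 + 3.83 + 2.86
= 276.69 mOsm/kg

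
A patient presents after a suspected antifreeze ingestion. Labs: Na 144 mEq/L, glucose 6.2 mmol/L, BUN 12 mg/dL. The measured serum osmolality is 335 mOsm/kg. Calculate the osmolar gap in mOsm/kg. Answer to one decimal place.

Calculated osmolality = 2·Na + glucose + BUN/2.8
= 2·144 + 6.2 + 12/2.8
= 288 + 6.20 + 4.29
= 298.49 mOsm/kg ≈ 298.5 mOsm/kg
Osmolar gap = measured − calculated = 335 − 298.5 = 36.5 mOsm/kg

36.5 mOsm/kg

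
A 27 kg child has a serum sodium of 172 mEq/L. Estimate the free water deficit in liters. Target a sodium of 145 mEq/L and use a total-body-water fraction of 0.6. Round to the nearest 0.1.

TBW = 0.6 · 27 = 16.2 L
Free water deficit = TBW · (Na/145 − 1)
= 16.2 · (172/145 − 1)
= 16.2 · 0.1862
= 3.02 L

3.0 L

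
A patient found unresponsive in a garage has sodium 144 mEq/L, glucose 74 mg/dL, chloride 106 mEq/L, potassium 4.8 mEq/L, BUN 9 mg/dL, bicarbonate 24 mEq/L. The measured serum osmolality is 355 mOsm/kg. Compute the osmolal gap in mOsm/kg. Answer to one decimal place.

Calculated osmolality = 2·Na + glucose/18 + BUN/2.8
= 2·144 + 74/18 + 9/2.8
= 288 + 4.11 + 3.21
= 295.32 mOsm/kg ≈ 295.3 mOsm/kg
Osmolar gap = measured − calculated = 355 − 295.3 = 59.7 mOsm/kg

59.7 mOsm/kg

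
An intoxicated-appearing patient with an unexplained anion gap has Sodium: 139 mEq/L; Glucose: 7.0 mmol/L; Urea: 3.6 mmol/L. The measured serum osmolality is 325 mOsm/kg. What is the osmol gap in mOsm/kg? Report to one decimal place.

36.4 mOsm/kg

Calculated osmolality = 2·Na + glucose + urea
= 2·139 + 7 + 3.6
= 278 + 7 + 3.60
= 288.6 mOsm/kg ≈ 288.6 mOsm/kg
Osmolar gap = measured − calculated = 325 − 288.6 = 36.4 mOsm/kg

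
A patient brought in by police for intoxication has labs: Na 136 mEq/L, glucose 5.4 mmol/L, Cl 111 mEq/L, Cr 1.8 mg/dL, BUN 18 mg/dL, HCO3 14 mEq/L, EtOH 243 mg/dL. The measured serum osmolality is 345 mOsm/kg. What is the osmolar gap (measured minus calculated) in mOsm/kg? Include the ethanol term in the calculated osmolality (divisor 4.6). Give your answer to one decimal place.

8.3 mOsm/kg

Calculated osmolality = 2·Na + glucose + BUN/2.8 + ethanol/4.6
= 2·136 + 5.4 + 18/2.8 + 243/4.6
= 272 + 5.40 + 6.43 + 52.83
= 336.66 mOsm/kg ≈ 336.7 mOsm/kg
Osmolar gap = measured − calculated = 345 − 336.7 = 8.3 mOsm/kg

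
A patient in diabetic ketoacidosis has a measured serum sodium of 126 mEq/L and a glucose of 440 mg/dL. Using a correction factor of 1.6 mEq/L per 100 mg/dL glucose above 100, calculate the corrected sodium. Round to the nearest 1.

131 mEq/L

Corrected Na = measured Na + 1.6 · (glucose − 100)/100
= 126 + 1.6 · (440 − 100)/100
= 126 + 5.4
= 131.4 mEq/L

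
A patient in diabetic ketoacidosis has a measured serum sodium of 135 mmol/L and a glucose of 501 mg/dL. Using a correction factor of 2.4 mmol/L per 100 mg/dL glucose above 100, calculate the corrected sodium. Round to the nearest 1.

145 mmol/L

Corrected Na = measured Na + 2.4 · (glucose − 100)/100
= 135 + 2.4 · (501 − 100)/100
= 135 + 9.6
= 144.6 mmol/L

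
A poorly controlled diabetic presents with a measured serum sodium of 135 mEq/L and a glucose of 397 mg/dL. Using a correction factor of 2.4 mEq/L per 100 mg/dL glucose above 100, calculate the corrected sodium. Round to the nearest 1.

Corrected Na = measured Na + 2.4 · (glucose − 100)/100
= 135 + 2.4 · (397 − 100)/100
= 135 + 7.1
= 142.1 mEq/L

142 mEq/L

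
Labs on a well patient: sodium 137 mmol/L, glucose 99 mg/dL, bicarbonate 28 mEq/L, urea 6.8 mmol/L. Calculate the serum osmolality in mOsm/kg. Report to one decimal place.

Calculated osmolality = 2·Na + glucose/18 + urea
= 2·137 + 99/18 + 6.8
= 274 + 5.50 + 6.80
= 286.3 mOsm/kg

286.3 mOsm/kg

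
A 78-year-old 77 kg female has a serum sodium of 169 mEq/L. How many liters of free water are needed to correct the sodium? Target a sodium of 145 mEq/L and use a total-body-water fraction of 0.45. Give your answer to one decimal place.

TBW = 0.45 · 77 = 34.65 L
Free water deficit = TBW · (Na/145 − 1)
= 34.65 · (169/145 − 1)
= 34.65 · 0.1655
= 5.73 L

5.7 L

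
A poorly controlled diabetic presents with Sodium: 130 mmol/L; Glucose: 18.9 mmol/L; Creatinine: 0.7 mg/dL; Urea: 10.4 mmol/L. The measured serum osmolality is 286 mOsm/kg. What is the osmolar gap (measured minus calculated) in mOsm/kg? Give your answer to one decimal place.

Calculated osmolality = 2·Na + glucose + urea
= 2·130 + 18.9 + 10.4
= 260 + 18.90 + 10.40
= 289.3 mOsm/kg ≈ 289.3 mOsm/kg
Osmolar gap = measured − calculated = 286 − 289.3 = -3.3 mOsm/kg

-3.3 mOsm/kg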